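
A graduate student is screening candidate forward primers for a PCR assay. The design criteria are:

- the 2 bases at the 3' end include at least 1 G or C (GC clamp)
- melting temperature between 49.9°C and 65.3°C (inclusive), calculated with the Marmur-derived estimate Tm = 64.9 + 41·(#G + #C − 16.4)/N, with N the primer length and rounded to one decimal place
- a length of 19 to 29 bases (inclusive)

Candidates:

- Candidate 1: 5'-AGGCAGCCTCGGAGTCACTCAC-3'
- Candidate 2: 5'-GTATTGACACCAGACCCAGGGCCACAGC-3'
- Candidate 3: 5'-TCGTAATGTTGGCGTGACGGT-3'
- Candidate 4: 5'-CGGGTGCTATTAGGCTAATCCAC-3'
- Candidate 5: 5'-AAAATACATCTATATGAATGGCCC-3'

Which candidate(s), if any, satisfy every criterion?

Candidate 1 (22 nt, A=5 T=3 G=6 C=8): 3' end AC has 1 G/C ✓; Tm = 64.9 + 41·(14 − 16.4)/22 = 60.4°C ✓; length 22 ✓ — passes.
Candidate 2 (28 nt, A=8 T=3 G=7 C=10): 3' end GC has 2 G/C ✓; Tm = 64.9 + 41·(17 − 16.4)/28 = 65.8°C, outside 49.9–65.3°C ✗; length 28 ✓ — fails.
Candidate 3 (21 nt, A=3 T=7 G=8 C=3): 3' end GT has 1 G/C ✓; Tm = 64.9 + 41·(11 − 16.4)/21 = 54.4°C ✓; length 21 ✓ — passes.
Candidate 4 (23 nt, A=5 T=6 G=6 C=6): 3' end AC has 1 G/C ✓; Tm = 64.9 + 41·(12 − 16.4)/23 = 57.1°C ✓; length 23 ✓ — passes.
Candidate 5 (24 nt, A=10 T=6 G=3 C=5): 3' end CC has 2 G/C ✓; Tm = 64.9 + 41·(8 − 16.4)/24 = 50.6°C ✓; length 24 ✓ — passes.

Candidate 1, Candidate 3, Candidate 4 and Candidate 5.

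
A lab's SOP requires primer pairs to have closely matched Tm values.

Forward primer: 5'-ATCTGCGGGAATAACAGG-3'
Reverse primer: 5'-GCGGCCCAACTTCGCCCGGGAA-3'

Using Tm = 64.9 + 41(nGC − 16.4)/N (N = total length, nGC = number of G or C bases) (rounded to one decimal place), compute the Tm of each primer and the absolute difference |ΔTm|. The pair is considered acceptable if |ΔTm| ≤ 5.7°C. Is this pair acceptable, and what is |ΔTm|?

|ΔTm| = 16.2°C; the pair is not acceptable.

Forward: G+C = 9, N = 18 → Tm = 64.9 + 41·(9 − 16.4)/18 = 48.0°C.
Reverse: G+C = 16, N = 22 → Tm = 64.9 + 41·(16 − 16.4)/22 = 64.2°C.
|ΔTm| = |48.0 − 64.2| = 16.2°C, > 5.7°C.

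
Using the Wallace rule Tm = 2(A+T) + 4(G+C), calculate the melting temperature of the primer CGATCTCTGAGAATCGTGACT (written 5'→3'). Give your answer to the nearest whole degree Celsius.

62°C

Base counts: A=5, T=6, G=5, C=5 (length 21).
Tm = 2·(5+6) + 4·(5+5) = 2·11 + 4·10 = 22 + 40 = 62°C.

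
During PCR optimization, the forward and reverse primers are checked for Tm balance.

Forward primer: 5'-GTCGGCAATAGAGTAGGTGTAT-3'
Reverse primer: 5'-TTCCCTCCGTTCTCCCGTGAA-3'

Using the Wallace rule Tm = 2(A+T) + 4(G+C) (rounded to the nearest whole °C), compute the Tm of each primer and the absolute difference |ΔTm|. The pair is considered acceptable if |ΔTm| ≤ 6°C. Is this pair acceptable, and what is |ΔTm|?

|ΔTm| = 2°C; the pair is acceptable.

Forward: A=6 T=6 G=8 C=2 → Tm = 2·12 + 4·10 = 64°C.
Reverse: A=2 T=7 G=3 C=9 → Tm = 2·9 + 4·12 = 66°C.
|ΔTm| = |64 − 66| = 2°C, ≤ 6°C.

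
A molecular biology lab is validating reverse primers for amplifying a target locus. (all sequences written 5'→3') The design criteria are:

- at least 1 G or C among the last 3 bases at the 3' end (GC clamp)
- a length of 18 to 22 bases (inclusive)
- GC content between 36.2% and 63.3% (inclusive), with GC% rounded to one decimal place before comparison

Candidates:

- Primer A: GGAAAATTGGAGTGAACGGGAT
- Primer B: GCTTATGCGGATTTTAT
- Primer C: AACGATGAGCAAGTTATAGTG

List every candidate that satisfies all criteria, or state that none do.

Primer A and Primer C.

Primer A (22 nt, A=8 T=4 G=9 C=1): 3' end GAT has 1 G/C ✓; length 22 ✓; GC 10/22 = 45.5% ✓ — passes.
Primer B (17 nt, A=3 T=8 G=4 C=2): 3' end TAT has 0 G/C, need ≥1 ✗; length 17, outside 18–22 ✗; GC 6/17 = 35.3%, outside 36.2–63.3% ✗ — fails.
Primer C (21 nt, A=8 T=5 G=6 C=2): 3' end GTG has 2 G/C ✓; length 21 ✓; GC 8/21 = 38.1% ✓ — passes.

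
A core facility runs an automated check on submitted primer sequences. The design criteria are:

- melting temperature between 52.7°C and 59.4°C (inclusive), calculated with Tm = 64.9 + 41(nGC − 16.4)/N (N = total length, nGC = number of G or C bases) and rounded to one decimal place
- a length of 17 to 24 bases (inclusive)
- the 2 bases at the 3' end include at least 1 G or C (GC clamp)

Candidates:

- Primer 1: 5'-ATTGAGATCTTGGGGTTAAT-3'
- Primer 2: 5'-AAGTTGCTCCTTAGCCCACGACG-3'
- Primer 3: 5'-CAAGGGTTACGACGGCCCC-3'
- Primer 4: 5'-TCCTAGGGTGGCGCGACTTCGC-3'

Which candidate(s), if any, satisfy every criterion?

Primer 2 and Primer 3.

Primer 1 (20 nt, A=5 T=8 G=6 C=1): Tm = 64.9 + 41·(7 − 16.4)/20 = 45.6°C, outside 52.7–59.4°C ✗; length 20 ✓; 3' end AT has 0 G/C, need ≥1 ✗ — fails.
Primer 2 (23 nt, A=5 T=5 G=5 C=8): Tm = 64.9 + 41·(13 − 16.4)/23 = 58.8°C ✓; length 23 ✓; 3' end CG has 2 G/C ✓ — passes.
Primer 3 (19 nt, A=4 T=2 G=6 C=7): Tm = 64.9 + 41·(13 − 16.4)/19 = 57.6°C ✓; length 19 ✓; 3' end CC has 2 G/C ✓ — passes.
Primer 4 (22 nt, A=2 T=5 G=8 C=7): Tm = 64.9 + 41·(15 − 16.4)/22 = 62.3°C, outside 52.7–59.4°C ✗; length 22 ✓; 3' end GC has 2 G/C ✓ — fails.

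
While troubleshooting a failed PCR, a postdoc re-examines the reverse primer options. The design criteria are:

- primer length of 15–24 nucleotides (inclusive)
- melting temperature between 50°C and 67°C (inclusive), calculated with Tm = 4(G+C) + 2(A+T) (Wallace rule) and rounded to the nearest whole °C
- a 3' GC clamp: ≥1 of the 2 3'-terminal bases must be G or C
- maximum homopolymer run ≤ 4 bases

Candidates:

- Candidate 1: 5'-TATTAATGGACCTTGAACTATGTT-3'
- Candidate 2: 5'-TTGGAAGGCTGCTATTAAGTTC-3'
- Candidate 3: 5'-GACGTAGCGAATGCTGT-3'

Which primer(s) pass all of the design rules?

Candidate 2 and Candidate 3.

Candidate 1 (24 nt, A=7 T=10 G=4 C=3): length 24 ✓; Tm = 2·17 + 4·7 = 62°C ✓; 3' end TT has 0 G/C, need ≥1 ✗; longest run = 2 ✓ — fails.
Candidate 2 (22 nt, A=5 T=8 G=6 C=3): length 22 ✓; Tm = 2·13 + 4·9 = 62°C ✓; 3' end TC has 1 G/C ✓; longest run = 2 ✓ — passes.
Candidate 3 (17 nt, A=4 T=4 G=6 C=3): length 17 ✓; Tm = 2·8 + 4·9 = 52°C ✓; 3' end GT has 1 G/C ✓; longest run = 2 ✓ — passes.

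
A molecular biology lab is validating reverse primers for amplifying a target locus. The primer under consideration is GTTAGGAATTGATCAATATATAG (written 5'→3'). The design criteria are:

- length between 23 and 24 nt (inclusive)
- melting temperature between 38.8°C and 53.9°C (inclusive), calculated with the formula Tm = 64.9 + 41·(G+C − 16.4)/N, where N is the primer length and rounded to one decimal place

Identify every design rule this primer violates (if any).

Meets all criteria.

Base counts: A=9, T=8, G=5, C=1 (length 23).
length: length 23 ✓
Tm: Tm = 64.9 + 41·(6 − 16.4)/23 = 46.4°C ✓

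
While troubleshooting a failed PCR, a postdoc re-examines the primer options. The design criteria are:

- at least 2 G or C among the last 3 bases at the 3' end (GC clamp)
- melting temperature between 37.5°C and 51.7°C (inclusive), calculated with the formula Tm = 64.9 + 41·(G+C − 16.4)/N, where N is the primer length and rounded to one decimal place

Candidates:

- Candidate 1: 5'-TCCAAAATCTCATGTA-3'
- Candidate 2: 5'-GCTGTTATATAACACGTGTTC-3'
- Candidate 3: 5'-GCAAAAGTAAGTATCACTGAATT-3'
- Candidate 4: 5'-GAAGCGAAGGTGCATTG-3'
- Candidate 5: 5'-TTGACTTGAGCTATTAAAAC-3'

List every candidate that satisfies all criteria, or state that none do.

None of the candidates satisfy all criteria.

Candidate 1 (16 nt, A=6 T=5 G=1 C=4): 3' end GTA has 1 G/C, need ≥2 ✗; Tm = 64.9 + 41·(5 − 16.4)/16 = 35.7°C, outside 37.5–51.7°C ✗ — fails.
Candidate 2 (21 nt, A=5 T=8 G=4 C=4): 3' end TTC has 1 G/C, need ≥2 ✗; Tm = 64.9 + 41·(8 − 16.4)/21 = 48.5°C ✓ — fails.
Candidate 3 (23 nt, A=10 T=6 G=4 C=3): 3' end ATT has 0 G/C, need ≥2 ✗; Tm = 64.9 + 41·(7 − 16.4)/23 = 48.1°C ✓ — fails.
Candidate 4 (17 nt, A=5 T=3 G=7 C=2): 3' end TTG has 1 G/C, need ≥2 ✗; Tm = 64.9 + 41·(9 − 16.4)/17 = 47.1°C ✓ — fails.
Candidate 5 (20 nt, A=7 T=7 G=3 C=3): 3' end AAC has 1 G/C, need ≥2 ✗; Tm = 64.9 + 41·(6 − 16.4)/20 = 43.6°C ✓ — fails.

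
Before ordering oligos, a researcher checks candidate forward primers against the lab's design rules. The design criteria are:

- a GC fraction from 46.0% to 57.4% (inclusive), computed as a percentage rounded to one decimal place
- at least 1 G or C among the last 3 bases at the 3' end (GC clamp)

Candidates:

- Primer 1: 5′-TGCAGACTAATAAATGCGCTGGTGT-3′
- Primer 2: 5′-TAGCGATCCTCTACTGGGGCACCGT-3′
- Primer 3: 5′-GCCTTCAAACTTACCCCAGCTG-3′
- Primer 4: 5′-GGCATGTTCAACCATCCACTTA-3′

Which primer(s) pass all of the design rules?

Primer 1 (25 nt, A=7 T=7 G=7 C=4): GC 11/25 = 44.0%, outside 46.0–57.4% ✗; 3' end TGT has 1 G/C ✓ — fails.
Primer 2 (25 nt, A=4 T=6 G=7 C=8): GC 15/25 = 60.0%, outside 46.0–57.4% ✗; 3' end CGT has 2 G/C ✓ — fails.
Primer 3 (22 nt, A=5 T=5 G=3 C=9): GC 12/22 = 54.5% ✓; 3' end CTG has 2 G/C ✓ — passes.
Primer 4 (22 nt, A=6 T=6 G=3 C=7): GC 10/22 = 45.5%, outside 46.0–57.4% ✗; 3' end TTA has 0 G/C, need ≥1 ✗ — fails.

Primer 3 only.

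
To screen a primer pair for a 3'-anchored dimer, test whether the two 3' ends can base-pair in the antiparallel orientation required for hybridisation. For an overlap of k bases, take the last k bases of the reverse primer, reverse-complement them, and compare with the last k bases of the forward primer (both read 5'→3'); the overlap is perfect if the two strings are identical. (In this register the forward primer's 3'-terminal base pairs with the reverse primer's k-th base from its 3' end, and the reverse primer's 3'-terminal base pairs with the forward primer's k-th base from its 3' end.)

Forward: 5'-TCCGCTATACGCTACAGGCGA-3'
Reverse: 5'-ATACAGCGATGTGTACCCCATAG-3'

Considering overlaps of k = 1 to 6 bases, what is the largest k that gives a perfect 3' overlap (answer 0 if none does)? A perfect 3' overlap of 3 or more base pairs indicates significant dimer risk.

Last 6 bases (5'→3') — forward …AGGCGA, reverse …CCATAG.
Reverse complement of the reverse primer's last 6 bases: CTATGG; its first k bases are the reverse complement of the reverse primer's last k bases, so a perfect k-base overlap needs the forward primer's last k bases to equal them.
Comparing (forward last k vs required): k=1: A vs C ✗; k=2: GA vs CT ✗; k=3: CGA vs CTA ✗; k=4: GCGA vs CTAT ✗; k=5: GGCGA vs CTATG ✗; k=6: AGGCGA vs CTATGG ✗.
No overlap length from 1 to 6 is perfect, so the longest perfect 3' overlap is 0.

Longest perfect overlap: 0 complementary base pairs; below the dimer-risk threshold (threshold 3).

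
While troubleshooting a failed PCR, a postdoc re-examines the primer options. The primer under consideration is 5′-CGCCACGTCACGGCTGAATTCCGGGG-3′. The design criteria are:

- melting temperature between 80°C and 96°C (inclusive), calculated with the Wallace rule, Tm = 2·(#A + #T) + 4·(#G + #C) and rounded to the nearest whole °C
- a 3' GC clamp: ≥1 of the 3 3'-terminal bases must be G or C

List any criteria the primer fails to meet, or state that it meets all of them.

Meets all criteria.

Base counts: A=4, T=4, G=9, C=9 (length 26).
Tm: Tm = 2·8 + 4·18 = 88°C ✓
GC clamp: 3' end GGG has 3 G/C ✓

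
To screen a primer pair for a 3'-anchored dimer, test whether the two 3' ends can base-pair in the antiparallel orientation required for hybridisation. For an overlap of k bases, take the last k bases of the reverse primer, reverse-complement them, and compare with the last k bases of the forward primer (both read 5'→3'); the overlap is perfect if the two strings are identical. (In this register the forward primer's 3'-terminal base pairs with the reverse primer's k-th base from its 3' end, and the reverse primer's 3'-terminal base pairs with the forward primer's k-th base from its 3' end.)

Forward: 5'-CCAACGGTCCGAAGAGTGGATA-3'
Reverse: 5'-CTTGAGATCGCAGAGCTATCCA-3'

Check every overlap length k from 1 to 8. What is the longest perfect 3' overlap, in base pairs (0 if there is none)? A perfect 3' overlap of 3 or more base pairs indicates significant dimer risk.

Longest perfect overlap: 6 complementary base pairs; significant dimer risk (threshold 3).

Last 8 bases (5'→3') — forward …AGTGGATA, reverse …GCTATCCA.
Reverse complement of the reverse primer's last 8 bases: TGGATAGC; its first k bases are the reverse complement of the reverse primer's last k bases, so a perfect k-base overlap needs the forward primer's last k bases to equal them.
Comparing (forward last k vs required): k=1: A vs T ✗; k=2: TA vs TG ✗; k=3: ATA vs TGG ✗; k=4: GATA vs TGGA ✗; k=5: GGATA vs TGGAT ✗; k=6: TGGATA vs TGGATA ✓; k=7: GTGGATA vs TGGATAG ✗; k=8: AGTGGATA vs TGGATAGC ✗.
Only k = 6 is perfect, so the longest perfect 3' overlap is 6.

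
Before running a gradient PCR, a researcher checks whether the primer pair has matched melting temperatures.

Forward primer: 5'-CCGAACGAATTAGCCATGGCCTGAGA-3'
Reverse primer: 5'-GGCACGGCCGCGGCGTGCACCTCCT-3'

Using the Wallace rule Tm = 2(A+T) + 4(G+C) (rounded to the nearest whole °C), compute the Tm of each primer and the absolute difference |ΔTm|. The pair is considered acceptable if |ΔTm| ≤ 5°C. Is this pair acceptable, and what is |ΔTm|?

Forward: A=8 T=4 G=7 C=7 → Tm = 2·12 + 4·14 = 80°C.
Reverse: A=2 T=3 G=9 C=11 → Tm = 2·5 + 4·20 = 90°C.
|ΔTm| = |80 − 90| = 10°C, > 5°C.

|ΔTm| = 10°C; the pair is not acceptable.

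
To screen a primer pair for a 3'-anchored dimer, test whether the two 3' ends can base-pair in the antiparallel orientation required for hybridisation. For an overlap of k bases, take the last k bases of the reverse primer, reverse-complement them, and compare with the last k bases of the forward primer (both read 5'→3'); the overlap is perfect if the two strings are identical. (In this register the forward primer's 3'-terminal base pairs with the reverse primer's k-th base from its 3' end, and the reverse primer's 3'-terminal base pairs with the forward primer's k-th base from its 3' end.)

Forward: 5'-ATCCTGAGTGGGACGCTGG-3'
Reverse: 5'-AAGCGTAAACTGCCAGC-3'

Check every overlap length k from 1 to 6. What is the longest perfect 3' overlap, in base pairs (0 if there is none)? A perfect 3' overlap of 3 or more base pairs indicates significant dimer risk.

Last 6 bases (5'→3') — forward …CGCTGG, reverse …GCCAGC.
Reverse complement of the reverse primer's last 6 bases: GCTGGC; its first k bases are the reverse complement of the reverse primer's last k bases, so a perfect k-base overlap needs the forward primer's last k bases to equal them.
Comparing (forward last k vs required): k=1: G vs G ✓; k=2: GG vs GC ✗; k=3: TGG vs GCT ✗; k=4: CTGG vs GCTG ✗; k=5: GCTGG vs GCTGG ✓; k=6: CGCTGG vs GCTGGC ✗.
Perfect overlaps at k = 1, 5; the largest is 5.

Longest perfect overlap: 5 complementary base pairs; significant dimer risk (threshold 3).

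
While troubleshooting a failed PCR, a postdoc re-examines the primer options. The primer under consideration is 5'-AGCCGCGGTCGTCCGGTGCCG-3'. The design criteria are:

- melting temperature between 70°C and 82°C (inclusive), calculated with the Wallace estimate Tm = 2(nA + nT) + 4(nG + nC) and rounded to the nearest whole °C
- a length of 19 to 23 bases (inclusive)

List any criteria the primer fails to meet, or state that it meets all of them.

Base counts: A=1, T=3, G=9, C=8 (length 21).
Tm: Tm = 2·4 + 4·17 = 76°C ✓
length: length 21 ✓

Meets all criteria.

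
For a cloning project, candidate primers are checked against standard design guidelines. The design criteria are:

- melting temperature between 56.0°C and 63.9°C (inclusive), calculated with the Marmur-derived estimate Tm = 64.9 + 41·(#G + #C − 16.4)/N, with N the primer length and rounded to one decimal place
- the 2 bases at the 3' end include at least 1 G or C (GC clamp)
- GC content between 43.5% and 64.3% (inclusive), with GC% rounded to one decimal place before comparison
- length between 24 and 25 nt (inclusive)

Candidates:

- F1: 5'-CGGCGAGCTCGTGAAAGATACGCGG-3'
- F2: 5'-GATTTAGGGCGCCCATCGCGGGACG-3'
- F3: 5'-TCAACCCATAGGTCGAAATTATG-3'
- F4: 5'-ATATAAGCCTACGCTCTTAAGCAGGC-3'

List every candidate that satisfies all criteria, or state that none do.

None of the candidates satisfy all criteria.

F1 (25 nt, A=6 T=3 G=10 C=6): Tm = 64.9 + 41·(16 − 16.4)/25 = 64.2°C, outside 56.0–63.9°C ✗; 3' end GG has 2 G/C ✓; GC 16/25 = 64.0% ✓; length 25 ✓ — fails.
F2 (25 nt, A=4 T=4 G=10 C=7): Tm = 64.9 + 41·(17 − 16.4)/25 = 65.9°C, outside 56.0–63.9°C ✗; 3' end CG has 2 G/C ✓; GC 17/25 = 68.0%, outside 43.5–64.3% ✗; length 25 ✓ — fails.
F3 (23 nt, A=8 T=6 G=4 C=5): Tm = 64.9 + 41·(9 − 16.4)/23 = 51.7°C, outside 56.0–63.9°C ✗; 3' end TG has 1 G/C ✓; GC 9/23 = 39.1%, outside 43.5–64.3% ✗; length 23, outside 24–25 ✗ — fails.
F4 (26 nt, A=8 T=6 G=5 C=7): Tm = 64.9 + 41·(12 − 16.4)/26 = 58.0°C ✓; 3' end GC has 2 G/C ✓; GC 12/26 = 46.2% ✓; length 26, outside 24–25 ✗ — fails.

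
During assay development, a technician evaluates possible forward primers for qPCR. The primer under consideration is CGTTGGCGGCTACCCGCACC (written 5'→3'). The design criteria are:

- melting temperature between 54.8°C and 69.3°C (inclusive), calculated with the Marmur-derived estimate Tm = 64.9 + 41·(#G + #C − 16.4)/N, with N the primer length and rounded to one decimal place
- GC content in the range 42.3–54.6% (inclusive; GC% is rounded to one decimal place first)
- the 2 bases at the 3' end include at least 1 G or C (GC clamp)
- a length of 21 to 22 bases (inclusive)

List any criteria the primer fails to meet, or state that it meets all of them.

Base counts: A=2, T=3, G=6, C=9 (length 20).
Tm: Tm = 64.9 + 41·(15 − 16.4)/20 = 62.0°C ✓
GC content: GC 15/20 = 75.0%, outside 42.3–54.6% ✗
GC clamp: 3' end CC has 2 G/C ✓
length: length 20, outside 21–22 ✗

Fails: GC content, length.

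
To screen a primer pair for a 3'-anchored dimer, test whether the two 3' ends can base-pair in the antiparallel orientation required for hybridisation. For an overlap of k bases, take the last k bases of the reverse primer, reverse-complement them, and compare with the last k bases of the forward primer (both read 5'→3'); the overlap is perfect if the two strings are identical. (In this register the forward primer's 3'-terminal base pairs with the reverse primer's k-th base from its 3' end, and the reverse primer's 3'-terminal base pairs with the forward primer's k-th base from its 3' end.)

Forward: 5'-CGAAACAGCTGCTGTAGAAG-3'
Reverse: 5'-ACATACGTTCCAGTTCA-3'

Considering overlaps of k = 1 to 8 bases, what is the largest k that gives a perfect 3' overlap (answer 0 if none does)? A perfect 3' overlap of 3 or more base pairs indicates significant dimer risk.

Last 8 bases (5'→3') — forward …TGTAGAAG, reverse …CCAGTTCA.
Reverse complement of the reverse primer's last 8 bases: TGAACTGG; its first k bases are the reverse complement of the reverse primer's last k bases, so a perfect k-base overlap needs the forward primer's last k bases to equal them.
Comparing (forward last k vs required): k=1: G vs T ✗; k=2: AG vs TG ✗; k=3: AAG vs TGA ✗; k=4: GAAG vs TGAA ✗; k=5: AGAAG vs TGAAC ✗; k=6: TAGAAG vs TGAACT ✗; k=7: GTAGAAG vs TGAACTG ✗; k=8: TGTAGAAG vs TGAACTGG ✗.
No overlap length from 1 to 8 is perfect, so the longest perfect 3' overlap is 0.

Longest perfect overlap: 0 complementary base pairs; below the dimer-risk threshold (threshold 3).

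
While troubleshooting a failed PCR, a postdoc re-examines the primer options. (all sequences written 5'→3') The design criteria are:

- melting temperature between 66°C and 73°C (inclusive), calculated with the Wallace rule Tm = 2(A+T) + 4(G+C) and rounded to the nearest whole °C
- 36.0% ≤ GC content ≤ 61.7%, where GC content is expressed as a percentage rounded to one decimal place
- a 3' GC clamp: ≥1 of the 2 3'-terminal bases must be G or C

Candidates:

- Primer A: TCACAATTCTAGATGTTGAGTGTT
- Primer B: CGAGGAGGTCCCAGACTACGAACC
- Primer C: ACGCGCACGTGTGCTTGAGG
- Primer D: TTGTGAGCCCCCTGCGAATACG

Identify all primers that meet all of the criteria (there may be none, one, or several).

Primer A (24 nt, A=6 T=10 G=5 C=3): Tm = 2·16 + 4·8 = 64°C, outside 66–73°C ✗; GC 8/24 = 33.3%, outside 36.0–61.7% ✗; 3' end TT has 0 G/C, need ≥1 ✗ — fails.
Primer B (24 nt, A=7 T=2 G=7 C=8): Tm = 2·9 + 4·15 = 78°C, outside 66–73°C ✗; GC 15/24 = 62.5%, outside 36.0–61.7% ✗; 3' end CC has 2 G/C ✓ — fails.
Primer C (20 nt, A=3 T=4 G=8 C=5): Tm = 2·7 + 4·13 = 66°C ✓; GC 13/20 = 65.0%, outside 36.0–61.7% ✗; 3' end GG has 2 G/C ✓ — fails.
Primer D (22 nt, A=4 T=5 G=6 C=7): Tm = 2·9 + 4·13 = 70°C ✓; GC 13/22 = 59.1% ✓; 3' end CG has 2 G/C ✓ — passes.

Primer D only.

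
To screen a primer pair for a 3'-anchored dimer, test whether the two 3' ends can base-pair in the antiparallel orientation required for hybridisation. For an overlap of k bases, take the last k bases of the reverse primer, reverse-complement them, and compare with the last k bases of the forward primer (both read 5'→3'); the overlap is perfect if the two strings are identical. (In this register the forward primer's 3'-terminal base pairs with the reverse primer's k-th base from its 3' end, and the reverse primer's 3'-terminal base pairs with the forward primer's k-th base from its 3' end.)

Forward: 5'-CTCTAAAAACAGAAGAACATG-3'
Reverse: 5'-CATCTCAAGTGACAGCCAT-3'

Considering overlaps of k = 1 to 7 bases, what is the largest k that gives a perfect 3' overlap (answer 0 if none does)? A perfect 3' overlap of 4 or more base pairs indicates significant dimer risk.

Longest perfect overlap: 3 complementary base pairs; below the dimer-risk threshold (threshold 4).

Last 7 bases (5'→3') — forward …GAACATG, reverse …CAGCCAT.
Reverse complement of the reverse primer's last 7 bases: ATGGCTG; its first k bases are the reverse complement of the reverse primer's last k bases, so a perfect k-base overlap needs the forward primer's last k bases to equal them.
Comparing (forward last k vs required): k=1: G vs A ✗; k=2: TG vs AT ✗; k=3: ATG vs ATG ✓; k=4: CATG vs ATGG ✗; k=5: ACATG vs ATGGC ✗; k=6: AACATG vs ATGGCT ✗; k=7: GAACATG vs ATGGCTG ✗.
Only k = 3 is perfect, so the longest perfect 3' overlap is 3.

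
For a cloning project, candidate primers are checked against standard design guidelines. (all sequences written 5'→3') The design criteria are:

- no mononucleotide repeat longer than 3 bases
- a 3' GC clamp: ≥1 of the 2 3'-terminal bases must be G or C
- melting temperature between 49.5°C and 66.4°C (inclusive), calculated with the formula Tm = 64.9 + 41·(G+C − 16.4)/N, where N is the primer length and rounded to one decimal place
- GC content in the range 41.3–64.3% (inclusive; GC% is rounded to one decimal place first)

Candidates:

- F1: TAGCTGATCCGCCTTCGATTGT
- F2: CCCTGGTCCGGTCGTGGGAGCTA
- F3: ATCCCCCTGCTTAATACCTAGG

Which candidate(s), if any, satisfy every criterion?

F1 only.

F1 (22 nt, A=3 T=8 G=5 C=6): longest run = 2 ✓; 3' end GT has 1 G/C ✓; Tm = 64.9 + 41·(11 − 16.4)/22 = 54.8°C ✓; GC 11/22 = 50.0% ✓ — passes.
F2 (23 nt, A=2 T=5 G=9 C=7): longest run = 3 ✓; 3' end TA has 0 G/C, need ≥1 ✗; Tm = 64.9 + 41·(16 − 16.4)/23 = 64.2°C ✓; GC 16/23 = 69.6%, outside 41.3–64.3% ✗ — fails.
F3 (22 nt, A=5 T=6 G=3 C=8): longest run = 5, exceeds 3 ✗; 3' end GG has 2 G/C ✓; Tm = 64.9 + 41·(11 − 16.4)/22 = 54.8°C ✓; GC 11/22 = 50.0% ✓ — fails.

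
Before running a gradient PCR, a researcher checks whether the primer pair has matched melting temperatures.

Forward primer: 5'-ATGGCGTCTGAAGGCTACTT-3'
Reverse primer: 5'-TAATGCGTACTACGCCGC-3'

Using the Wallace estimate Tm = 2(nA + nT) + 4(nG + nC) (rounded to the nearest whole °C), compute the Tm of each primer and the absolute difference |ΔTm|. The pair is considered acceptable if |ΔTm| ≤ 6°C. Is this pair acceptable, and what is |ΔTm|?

|ΔTm| = 4°C; the pair is acceptable.

Forward: A=4 T=6 G=6 C=4 → Tm = 2·10 + 4·10 = 60°C.
Reverse: A=4 T=4 G=4 C=6 → Tm = 2·8 + 4·10 = 56°C.
|ΔTm| = |60 − 56| = 4°C, ≤ 6°C.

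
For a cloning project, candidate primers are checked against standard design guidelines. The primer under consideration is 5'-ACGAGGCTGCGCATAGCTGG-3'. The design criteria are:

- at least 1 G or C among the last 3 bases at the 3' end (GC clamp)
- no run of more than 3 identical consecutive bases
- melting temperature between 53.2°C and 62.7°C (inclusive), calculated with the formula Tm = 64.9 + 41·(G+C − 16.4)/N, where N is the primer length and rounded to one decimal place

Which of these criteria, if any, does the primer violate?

Meets all criteria.

Base counts: A=4, T=3, G=8, C=5 (length 20).
GC clamp: 3' end TGG has 2 G/C ✓
homopolymer run: longest run = 2 ✓
Tm: Tm = 64.9 + 41·(13 − 16.4)/20 = 57.9°C ✓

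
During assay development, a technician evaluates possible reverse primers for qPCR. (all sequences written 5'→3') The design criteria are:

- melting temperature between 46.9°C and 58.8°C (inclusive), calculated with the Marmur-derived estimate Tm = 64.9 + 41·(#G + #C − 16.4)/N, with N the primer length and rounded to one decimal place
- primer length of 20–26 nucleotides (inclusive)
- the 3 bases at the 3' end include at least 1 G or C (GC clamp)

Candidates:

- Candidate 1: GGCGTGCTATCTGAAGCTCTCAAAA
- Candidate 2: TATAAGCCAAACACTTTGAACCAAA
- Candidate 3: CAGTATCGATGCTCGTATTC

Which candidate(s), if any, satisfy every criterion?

Candidate 1 (25 nt, A=7 T=6 G=6 C=6): Tm = 64.9 + 41·(12 − 16.4)/25 = 57.7°C ✓; length 25 ✓; 3' end AAA has 0 G/C, need ≥1 ✗ — fails.
Candidate 2 (25 nt, A=12 T=5 G=2 C=6): Tm = 64.9 + 41·(8 − 16.4)/25 = 51.1°C ✓; length 25 ✓; 3' end AAA has 0 G/C, need ≥1 ✗ — fails.
Candidate 3 (20 nt, A=4 T=7 G=4 C=5): Tm = 64.9 + 41·(9 − 16.4)/20 = 49.7°C ✓; length 20 ✓; 3' end TTC has 1 G/C ✓ — passes.

Candidate 3 only.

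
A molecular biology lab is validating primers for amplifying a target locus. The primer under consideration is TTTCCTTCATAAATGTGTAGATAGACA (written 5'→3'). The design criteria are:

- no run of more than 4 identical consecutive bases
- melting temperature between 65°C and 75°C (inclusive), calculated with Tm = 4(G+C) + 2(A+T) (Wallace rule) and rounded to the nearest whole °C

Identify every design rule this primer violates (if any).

Base counts: A=9, T=10, G=4, C=4 (length 27).
homopolymer run: longest run = 3 ✓
Tm: Tm = 2·19 + 4·8 = 70°C ✓

Meets all criteria.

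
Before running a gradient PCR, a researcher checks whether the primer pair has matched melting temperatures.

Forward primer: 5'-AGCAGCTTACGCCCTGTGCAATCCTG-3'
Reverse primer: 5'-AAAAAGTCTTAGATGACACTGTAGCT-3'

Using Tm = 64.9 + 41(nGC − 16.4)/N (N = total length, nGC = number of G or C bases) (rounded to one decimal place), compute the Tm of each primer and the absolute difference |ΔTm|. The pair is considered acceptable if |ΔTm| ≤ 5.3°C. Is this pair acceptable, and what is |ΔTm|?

Forward: G+C = 15, N = 26 → Tm = 64.9 + 41·(15 − 16.4)/26 = 62.7°C.
Reverse: G+C = 9, N = 26 → Tm = 64.9 + 41·(9 − 16.4)/26 = 53.2°C.
|ΔTm| = |62.7 − 53.2| = 9.5°C, > 5.3°C.

|ΔTm| = 9.5°C; the pair is not acceptable.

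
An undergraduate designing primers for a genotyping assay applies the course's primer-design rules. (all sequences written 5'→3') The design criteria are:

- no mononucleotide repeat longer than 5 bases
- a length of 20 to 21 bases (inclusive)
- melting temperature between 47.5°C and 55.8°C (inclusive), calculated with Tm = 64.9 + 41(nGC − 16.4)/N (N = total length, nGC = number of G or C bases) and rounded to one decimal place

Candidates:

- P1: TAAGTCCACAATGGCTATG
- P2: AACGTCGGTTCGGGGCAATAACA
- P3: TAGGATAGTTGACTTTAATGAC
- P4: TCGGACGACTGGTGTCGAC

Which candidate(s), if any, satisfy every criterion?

P1 (19 nt, A=6 T=5 G=4 C=4): longest run = 2 ✓; length 19, outside 20–21 ✗; Tm = 64.9 + 41·(8 − 16.4)/19 = 46.8°C, outside 47.5–55.8°C ✗ — fails.
P2 (23 nt, A=7 T=4 G=7 C=5): longest run = 4 ✓; length 23, outside 20–21 ✗; Tm = 64.9 + 41·(12 − 16.4)/23 = 57.1°C, outside 47.5–55.8°C ✗ — fails.
P3 (22 nt, A=7 T=8 G=5 C=2): longest run = 3 ✓; length 22, outside 20–21 ✗; Tm = 64.9 + 41·(7 − 16.4)/22 = 47.4°C, outside 47.5–55.8°C ✗ — fails.
P4 (19 nt, A=3 T=4 G=7 C=5): longest run = 2 ✓; length 19, outside 20–21 ✗; Tm = 64.9 + 41·(12 − 16.4)/19 = 55.4°C ✓ — fails.

None of the candidates satisfy all criteria.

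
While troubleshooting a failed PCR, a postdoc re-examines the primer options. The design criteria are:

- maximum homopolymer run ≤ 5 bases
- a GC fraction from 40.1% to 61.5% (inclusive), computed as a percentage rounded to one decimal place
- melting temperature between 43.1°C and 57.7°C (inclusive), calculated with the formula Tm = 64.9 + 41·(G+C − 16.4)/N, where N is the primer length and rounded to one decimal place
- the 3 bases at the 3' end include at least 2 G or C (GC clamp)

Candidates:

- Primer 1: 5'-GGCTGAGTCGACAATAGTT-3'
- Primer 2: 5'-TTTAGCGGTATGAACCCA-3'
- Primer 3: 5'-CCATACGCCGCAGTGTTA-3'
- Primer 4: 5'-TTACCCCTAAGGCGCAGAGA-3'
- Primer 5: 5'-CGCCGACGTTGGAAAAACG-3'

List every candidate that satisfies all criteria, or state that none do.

Primer 2 and Primer 5.

Primer 1 (19 nt, A=5 T=5 G=6 C=3): longest run = 2 ✓; GC 9/19 = 47.4% ✓; Tm = 64.9 + 41·(9 − 16.4)/19 = 48.9°C ✓; 3' end GTT has 1 G/C, need ≥2 ✗ — fails.
Primer 2 (18 nt, A=5 T=5 G=4 C=4): longest run = 3 ✓; GC 8/18 = 44.4% ✓; Tm = 64.9 + 41·(8 − 16.4)/18 = 45.8°C ✓; 3' end CCA has 2 G/C ✓ — passes.
Primer 3 (18 nt, A=4 T=4 G=4 C=6): longest run = 2 ✓; GC 10/18 = 55.6% ✓; Tm = 64.9 + 41·(10 − 16.4)/18 = 50.3°C ✓; 3' end TTA has 0 G/C, need ≥2 ✗ — fails.
Primer 4 (20 nt, A=6 T=3 G=5 C=6): longest run = 4 ✓; GC 11/20 = 55.0% ✓; Tm = 64.9 + 41·(11 − 16.4)/20 = 53.8°C ✓; 3' end AGA has 1 G/C, need ≥2 ✗ — fails.
Primer 5 (19 nt, A=6 T=2 G=6 C=5): longest run = 5 ✓; GC 11/19 = 57.9% ✓; Tm = 64.9 + 41·(11 − 16.4)/19 = 53.2°C ✓; 3' end ACG has 2 G/C ✓ — passes.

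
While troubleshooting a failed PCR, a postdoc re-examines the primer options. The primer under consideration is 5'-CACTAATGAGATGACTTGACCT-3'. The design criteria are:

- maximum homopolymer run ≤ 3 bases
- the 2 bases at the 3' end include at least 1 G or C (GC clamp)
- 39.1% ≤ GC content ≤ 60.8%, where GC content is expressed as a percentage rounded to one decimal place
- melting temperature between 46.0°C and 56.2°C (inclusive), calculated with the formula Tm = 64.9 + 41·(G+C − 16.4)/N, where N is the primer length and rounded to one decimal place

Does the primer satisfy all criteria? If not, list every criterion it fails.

Meets all criteria.

Base counts: A=7, T=6, G=4, C=5 (length 22).
homopolymer run: longest run = 2 ✓
GC clamp: 3' end CT has 1 G/C ✓
GC content: GC 9/22 = 40.9% ✓
Tm: Tm = 64.9 + 41·(9 − 16.4)/22 = 51.1°C ✓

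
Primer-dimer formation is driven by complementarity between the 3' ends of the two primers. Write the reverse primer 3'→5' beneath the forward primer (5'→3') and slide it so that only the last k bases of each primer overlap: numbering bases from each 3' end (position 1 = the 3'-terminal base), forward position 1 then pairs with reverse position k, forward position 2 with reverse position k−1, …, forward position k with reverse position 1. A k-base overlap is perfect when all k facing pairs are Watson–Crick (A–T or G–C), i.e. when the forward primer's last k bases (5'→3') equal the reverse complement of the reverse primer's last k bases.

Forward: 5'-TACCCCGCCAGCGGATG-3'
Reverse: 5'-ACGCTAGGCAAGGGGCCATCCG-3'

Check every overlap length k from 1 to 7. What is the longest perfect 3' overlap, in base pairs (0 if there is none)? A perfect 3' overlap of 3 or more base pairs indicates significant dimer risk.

Longest perfect overlap: 6 complementary base pairs; significant dimer risk (threshold 3).

Last 7 bases (5'→3') — forward …GCGGATG, reverse …CCATCCG.
Reverse complement of the reverse primer's last 7 bases: CGGATGG; its first k bases are the reverse complement of the reverse primer's last k bases, so a perfect k-base overlap needs the forward primer's last k bases to equal them.
Comparing (forward last k vs required): k=1: G vs C ✗; k=2: TG vs CG ✗; k=3: ATG vs CGG ✗; k=4: GATG vs CGGA ✗; k=5: GGATG vs CGGAT ✗; k=6: CGGATG vs CGGATG ✓; k=7: GCGGATG vs CGGATGG ✗.
Only k = 6 is perfect, so the longest perfect 3' overlap is 6.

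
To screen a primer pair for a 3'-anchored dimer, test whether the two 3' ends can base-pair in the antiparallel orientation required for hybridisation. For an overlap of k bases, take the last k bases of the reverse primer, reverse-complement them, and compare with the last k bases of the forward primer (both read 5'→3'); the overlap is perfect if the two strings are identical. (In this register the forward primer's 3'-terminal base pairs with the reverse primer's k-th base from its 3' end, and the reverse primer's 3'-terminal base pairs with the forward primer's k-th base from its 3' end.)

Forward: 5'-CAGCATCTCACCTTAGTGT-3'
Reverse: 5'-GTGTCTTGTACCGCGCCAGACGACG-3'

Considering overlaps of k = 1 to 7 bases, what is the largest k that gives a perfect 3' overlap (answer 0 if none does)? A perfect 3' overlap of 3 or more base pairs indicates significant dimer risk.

Last 7 bases (5'→3') — forward …TTAGTGT, reverse …GACGACG.
Reverse complement of the reverse primer's last 7 bases: CGTCGTC; its first k bases are the reverse complement of the reverse primer's last k bases, so a perfect k-base overlap needs the forward primer's last k bases to equal them.
Comparing (forward last k vs required): k=1: T vs C ✗; k=2: GT vs CG ✗; k=3: TGT vs CGT ✗; k=4: GTGT vs CGTC ✗; k=5: AGTGT vs CGTCG ✗; k=6: TAGTGT vs CGTCGT ✗; k=7: TTAGTGT vs CGTCGTC ✗.
No overlap length from 1 to 7 is perfect, so the longest perfect 3' overlap is 0.

Longest perfect overlap: 0 complementary base pairs; below the dimer-risk threshold (threshold 3).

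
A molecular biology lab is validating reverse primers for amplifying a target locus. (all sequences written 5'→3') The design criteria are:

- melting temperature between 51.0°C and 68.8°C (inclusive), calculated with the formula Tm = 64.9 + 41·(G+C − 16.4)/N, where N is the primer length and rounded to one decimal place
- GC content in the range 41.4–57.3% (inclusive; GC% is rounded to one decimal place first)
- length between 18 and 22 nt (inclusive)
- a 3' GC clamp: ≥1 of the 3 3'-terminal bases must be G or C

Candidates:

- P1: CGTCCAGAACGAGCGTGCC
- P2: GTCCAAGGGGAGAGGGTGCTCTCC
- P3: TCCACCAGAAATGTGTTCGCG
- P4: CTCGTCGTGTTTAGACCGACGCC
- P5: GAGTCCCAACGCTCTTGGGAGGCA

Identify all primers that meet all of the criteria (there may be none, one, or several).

P3 only.

P1 (19 nt, A=4 T=2 G=6 C=7): Tm = 64.9 + 41·(13 − 16.4)/19 = 57.6°C ✓; GC 13/19 = 68.4%, outside 41.4–57.3% ✗; length 19 ✓; 3' end GCC has 3 G/C ✓ — fails.
P2 (24 nt, A=4 T=4 G=10 C=6): Tm = 64.9 + 41·(16 − 16.4)/24 = 64.2°C ✓; GC 16/24 = 66.7%, outside 41.4–57.3% ✗; length 24, outside 18–22 ✗; 3' end TCC has 2 G/C ✓ — fails.
P3 (21 nt, A=5 T=5 G=5 C=6): Tm = 64.9 + 41·(11 − 16.4)/21 = 54.4°C ✓; GC 11/21 = 52.4% ✓; length 21 ✓; 3' end GCG has 3 G/C ✓ — passes.
P4 (23 nt, A=3 T=6 G=6 C=8): Tm = 64.9 + 41·(14 − 16.4)/23 = 60.6°C ✓; GC 14/23 = 60.9%, outside 41.4–57.3% ✗; length 23, outside 18–22 ✗; 3' end GCC has 3 G/C ✓ — fails.
P5 (24 nt, A=5 T=4 G=8 C=7): Tm = 64.9 + 41·(15 − 16.4)/24 = 62.5°C ✓; GC 15/24 = 62.5%, outside 41.4–57.3% ✗; length 24, outside 18–22 ✗; 3' end GCA has 2 G/C ✓ — fails.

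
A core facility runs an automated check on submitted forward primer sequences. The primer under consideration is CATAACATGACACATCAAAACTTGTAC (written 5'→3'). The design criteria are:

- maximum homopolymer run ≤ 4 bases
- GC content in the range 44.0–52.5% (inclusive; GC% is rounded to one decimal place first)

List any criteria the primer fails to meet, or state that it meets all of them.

Base counts: A=12, T=6, G=2, C=7 (length 27).
homopolymer run: longest run = 4 ✓
GC content: GC 9/27 = 33.3%, outside 44.0–52.5% ✗

Fails: GC content.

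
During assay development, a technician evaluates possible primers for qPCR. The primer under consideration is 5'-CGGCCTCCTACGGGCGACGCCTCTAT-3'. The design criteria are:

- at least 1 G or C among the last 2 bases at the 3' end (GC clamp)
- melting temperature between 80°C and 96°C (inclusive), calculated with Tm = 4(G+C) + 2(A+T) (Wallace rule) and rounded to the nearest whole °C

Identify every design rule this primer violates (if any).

Fails: GC clamp.

Base counts: A=3, T=5, G=7, C=11 (length 26).
GC clamp: 3' end AT has 0 G/C, need ≥1 ✗
Tm: Tm = 2·8 + 4·18 = 88°C ✓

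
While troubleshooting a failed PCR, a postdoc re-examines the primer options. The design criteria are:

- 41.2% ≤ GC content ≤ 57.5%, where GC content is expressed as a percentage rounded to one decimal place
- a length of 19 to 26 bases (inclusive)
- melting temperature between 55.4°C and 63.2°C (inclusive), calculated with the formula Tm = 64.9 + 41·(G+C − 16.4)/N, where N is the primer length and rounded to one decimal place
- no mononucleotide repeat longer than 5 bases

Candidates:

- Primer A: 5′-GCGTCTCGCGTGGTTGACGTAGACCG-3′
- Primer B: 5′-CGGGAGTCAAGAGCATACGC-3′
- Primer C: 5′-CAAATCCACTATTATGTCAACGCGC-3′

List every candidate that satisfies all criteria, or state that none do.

Primer C only.

Primer A (26 nt, A=3 T=6 G=10 C=7): GC 17/26 = 65.4%, outside 41.2–57.5% ✗; length 26 ✓; Tm = 64.9 + 41·(17 − 16.4)/26 = 65.8°C, outside 55.4–63.2°C ✗; longest run = 2 ✓ — fails.
Primer B (20 nt, A=6 T=2 G=7 C=5): GC 12/20 = 60.0%, outside 41.2–57.5% ✗; length 20 ✓; Tm = 64.9 + 41·(12 − 16.4)/20 = 55.9°C ✓; longest run = 3 ✓ — fails.
Primer C (25 nt, A=8 T=6 G=3 C=8): GC 11/25 = 44.0% ✓; length 25 ✓; Tm = 64.9 + 41·(11 − 16.4)/25 = 56.0°C ✓; longest run = 3 ✓ — passes.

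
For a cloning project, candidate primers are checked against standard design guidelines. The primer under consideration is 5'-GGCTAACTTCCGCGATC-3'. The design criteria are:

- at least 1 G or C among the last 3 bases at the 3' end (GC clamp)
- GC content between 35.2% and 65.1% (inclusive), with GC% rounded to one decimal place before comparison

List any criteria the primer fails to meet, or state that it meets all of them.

Base counts: A=3, T=4, G=4, C=6 (length 17).
GC clamp: 3' end ATC has 1 G/C ✓
GC content: GC 10/17 = 58.8% ✓

Meets all criteria.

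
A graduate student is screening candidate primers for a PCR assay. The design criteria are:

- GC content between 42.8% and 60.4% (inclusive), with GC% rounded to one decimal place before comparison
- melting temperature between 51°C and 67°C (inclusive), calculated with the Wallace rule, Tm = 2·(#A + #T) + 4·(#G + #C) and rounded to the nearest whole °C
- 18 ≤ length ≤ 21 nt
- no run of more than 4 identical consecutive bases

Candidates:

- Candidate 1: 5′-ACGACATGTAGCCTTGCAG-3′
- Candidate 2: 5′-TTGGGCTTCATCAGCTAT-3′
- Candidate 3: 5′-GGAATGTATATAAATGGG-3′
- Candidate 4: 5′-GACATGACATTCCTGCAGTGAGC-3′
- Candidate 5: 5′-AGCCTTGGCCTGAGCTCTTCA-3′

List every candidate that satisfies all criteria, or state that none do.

Candidate 1 (19 nt, A=5 T=4 G=5 C=5): GC 10/19 = 52.6% ✓; Tm = 2·9 + 4·10 = 58°C ✓; length 19 ✓; longest run = 2 ✓ — passes.
Candidate 2 (18 nt, A=3 T=7 G=4 C=4): GC 8/18 = 44.4% ✓; Tm = 2·10 + 4·8 = 52°C ✓; length 18 ✓; longest run = 3 ✓ — passes.
Candidate 3 (18 nt, A=7 T=5 G=6 C=0): GC 6/18 = 33.3%, outside 42.8–60.4% ✗; Tm = 2·12 + 4·6 = 48°C, outside 51–67°C ✗; length 18 ✓; longest run = 3 ✓ — fails.
Candidate 4 (23 nt, A=6 T=5 G=6 C=6): GC 12/23 = 52.2% ✓; Tm = 2·11 + 4·12 = 70°C, outside 51–67°C ✗; length 23, outside 18–21 ✗; longest run = 2 ✓ — fails.
Candidate 5 (21 nt, A=3 T=6 G=5 C=7): GC 12/21 = 57.1% ✓; Tm = 2·9 + 4·12 = 66°C ✓; length 21 ✓; longest run = 2 ✓ — passes.

Candidate 1, Candidate 2 and Candidate 5.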